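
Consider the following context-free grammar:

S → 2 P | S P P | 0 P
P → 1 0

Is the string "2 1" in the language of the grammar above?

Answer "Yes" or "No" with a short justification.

No - no valid derivation exists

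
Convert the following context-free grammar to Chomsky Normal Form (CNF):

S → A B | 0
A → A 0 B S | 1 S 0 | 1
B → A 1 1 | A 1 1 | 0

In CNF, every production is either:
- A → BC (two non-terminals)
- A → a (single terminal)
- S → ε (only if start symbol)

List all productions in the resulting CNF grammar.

S → 0; T0 → 0; T1 → 1; A → 1; B → 0; S → A B; A → A X0; X0 → T0 X1; X1 → B S; A → T1 X2; X2 → S T0; B → A X3; X3 → T1 T1; B → A X4; X4 → T1 T1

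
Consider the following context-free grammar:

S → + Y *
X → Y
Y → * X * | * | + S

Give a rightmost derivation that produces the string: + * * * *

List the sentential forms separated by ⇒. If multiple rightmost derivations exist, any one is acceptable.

S ⇒ + Y * ⇒ + * X * * ⇒ + * Y * * ⇒ + * * * *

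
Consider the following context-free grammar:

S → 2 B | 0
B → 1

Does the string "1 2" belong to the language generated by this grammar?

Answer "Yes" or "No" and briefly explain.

No - no valid derivation exists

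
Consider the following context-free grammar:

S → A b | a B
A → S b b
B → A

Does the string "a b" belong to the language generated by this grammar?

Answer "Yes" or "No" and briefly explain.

No - no valid derivation exists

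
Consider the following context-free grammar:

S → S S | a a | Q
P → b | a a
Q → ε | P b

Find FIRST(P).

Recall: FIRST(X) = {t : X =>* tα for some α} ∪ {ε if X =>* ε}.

We compute FIRST(P) using the standard algorithm.
FIRST(P) = {a, b}
FIRST(Q) = {a, b, ε}
FIRST(S) = {a, b, ε}
Therefore, FIRST(P) = {a, b}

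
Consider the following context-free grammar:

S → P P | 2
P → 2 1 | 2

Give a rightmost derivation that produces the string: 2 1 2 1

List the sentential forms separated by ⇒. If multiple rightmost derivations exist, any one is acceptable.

S ⇒ P P ⇒ P 2 1 ⇒ 2 1 2 1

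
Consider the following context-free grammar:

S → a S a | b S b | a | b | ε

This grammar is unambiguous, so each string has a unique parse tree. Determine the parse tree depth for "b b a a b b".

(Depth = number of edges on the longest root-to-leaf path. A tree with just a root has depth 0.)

4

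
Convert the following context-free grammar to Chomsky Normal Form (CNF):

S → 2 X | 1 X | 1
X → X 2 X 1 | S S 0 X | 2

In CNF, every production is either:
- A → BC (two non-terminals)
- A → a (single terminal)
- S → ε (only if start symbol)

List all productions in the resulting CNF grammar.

T2 → 2; T1 → 1; S → 1; T0 → 0; X → 2; S → T2 X; S → T1 X; X → X X0; X0 → T2 X1; X1 → X T1; X → S X2; X2 → S X3; X3 → T0 X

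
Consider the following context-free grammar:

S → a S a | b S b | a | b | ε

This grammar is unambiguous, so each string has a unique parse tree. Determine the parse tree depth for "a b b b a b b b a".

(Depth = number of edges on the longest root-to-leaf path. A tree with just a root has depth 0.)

5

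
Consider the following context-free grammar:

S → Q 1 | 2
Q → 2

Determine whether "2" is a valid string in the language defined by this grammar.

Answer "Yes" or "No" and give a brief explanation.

Yes - a valid derivation exists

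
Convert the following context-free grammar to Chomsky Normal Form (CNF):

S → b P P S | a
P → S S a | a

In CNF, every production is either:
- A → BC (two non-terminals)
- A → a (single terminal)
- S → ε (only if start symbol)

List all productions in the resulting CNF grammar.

TB → b; S → a; TA → a; P → a; S → TB X0; X0 → P X1; X1 → P S; P → S X2; X2 → S TA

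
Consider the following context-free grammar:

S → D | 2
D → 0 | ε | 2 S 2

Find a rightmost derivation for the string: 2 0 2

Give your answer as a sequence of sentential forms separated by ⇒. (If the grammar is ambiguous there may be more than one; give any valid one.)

S ⇒ D ⇒ 2 S 2 ⇒ 2 D 2 ⇒ 2 0 2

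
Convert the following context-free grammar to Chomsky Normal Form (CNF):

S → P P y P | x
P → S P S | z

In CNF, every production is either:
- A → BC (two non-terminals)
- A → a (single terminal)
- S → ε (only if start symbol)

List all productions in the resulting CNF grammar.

TY → y; S → x; P → z; S → P X0; X0 → P X1; X1 → TY P; P → S X2; X2 → P S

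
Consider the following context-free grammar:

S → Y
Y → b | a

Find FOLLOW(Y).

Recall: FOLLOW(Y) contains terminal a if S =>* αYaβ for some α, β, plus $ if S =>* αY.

We compute FOLLOW(Y) using the standard algorithm.
FOLLOW(S) starts with {$}.
FIRST(S) = {a, b}
FIRST(Y) = {a, b}
FOLLOW(S) = {$}
FOLLOW(Y) = {$}
Therefore, FOLLOW(Y) = {$}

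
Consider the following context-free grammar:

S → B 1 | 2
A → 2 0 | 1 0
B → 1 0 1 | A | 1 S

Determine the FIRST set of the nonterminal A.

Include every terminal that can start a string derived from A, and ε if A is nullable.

We compute FIRST(A) using the standard algorithm.
FIRST(A) = {1, 2}
FIRST(B) = {1, 2}
FIRST(S) = {1, 2}
Therefore, FIRST(A) = {1, 2}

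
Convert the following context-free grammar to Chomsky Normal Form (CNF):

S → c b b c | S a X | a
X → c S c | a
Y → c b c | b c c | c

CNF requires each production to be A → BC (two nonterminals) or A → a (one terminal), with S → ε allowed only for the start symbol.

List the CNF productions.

TC → c; TB → b; TA → a; S → a; X → a; Y → c; S → TC X0; X0 → TB X1; X1 → TB TC; S → S X2; X2 → TA X; X → TC X3; X3 → S TC; Y → TC X4; X4 → TB TC; Y → TB X5; X5 → TC TC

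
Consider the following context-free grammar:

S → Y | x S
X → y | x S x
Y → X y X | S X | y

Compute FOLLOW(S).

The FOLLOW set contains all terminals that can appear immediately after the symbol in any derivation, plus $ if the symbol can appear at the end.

We compute FOLLOW(S) using the standard algorithm.
FOLLOW(S) starts with {$}.
FIRST(S) = {x, y}
FIRST(X) = {x, y}
FIRST(Y) = {x, y}
FOLLOW(S) = {$, x, y}
FOLLOW(X) = {$, x, y}
FOLLOW(Y) = {$, x, y}
Therefore, FOLLOW(S) = {$, x, y}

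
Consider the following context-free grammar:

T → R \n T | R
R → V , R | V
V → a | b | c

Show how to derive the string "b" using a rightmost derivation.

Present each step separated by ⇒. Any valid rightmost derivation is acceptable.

T ⇒ R ⇒ V ⇒ b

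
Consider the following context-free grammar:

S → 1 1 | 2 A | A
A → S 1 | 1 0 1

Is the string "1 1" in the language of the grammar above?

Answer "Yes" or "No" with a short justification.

Yes - a valid derivation exists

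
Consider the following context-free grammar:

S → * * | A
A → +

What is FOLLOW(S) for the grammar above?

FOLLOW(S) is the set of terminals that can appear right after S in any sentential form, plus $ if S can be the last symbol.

We compute FOLLOW(S) using the standard algorithm.
FOLLOW(S) starts with {$}.
FIRST(A) = {+}
FIRST(S) = {*, +}
FOLLOW(A) = {$}
FOLLOW(S) = {$}
Therefore, FOLLOW(S) = {$}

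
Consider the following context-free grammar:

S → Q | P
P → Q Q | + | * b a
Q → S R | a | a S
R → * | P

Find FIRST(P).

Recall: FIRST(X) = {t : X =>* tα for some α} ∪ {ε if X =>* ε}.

We compute FIRST(P) using the standard algorithm.
FIRST(P) = {*, +, a}
FIRST(Q) = {*, +, a}
FIRST(R) = {*, +, a}
FIRST(S) = {*, +, a}
Therefore, FIRST(P) = {*, +, a}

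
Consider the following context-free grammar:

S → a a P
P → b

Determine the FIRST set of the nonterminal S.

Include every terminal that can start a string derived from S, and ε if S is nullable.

We compute FIRST(S) using the standard algorithm.
FIRST(P) = {b}
FIRST(S) = {a}
Therefore, FIRST(S) = {a}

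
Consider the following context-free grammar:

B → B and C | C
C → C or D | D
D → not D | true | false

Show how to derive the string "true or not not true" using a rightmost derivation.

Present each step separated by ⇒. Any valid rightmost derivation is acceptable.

B ⇒ C ⇒ C or D ⇒ C or not D ⇒ C or not not D ⇒ C or not not true ⇒ D or not not true ⇒ true or not not true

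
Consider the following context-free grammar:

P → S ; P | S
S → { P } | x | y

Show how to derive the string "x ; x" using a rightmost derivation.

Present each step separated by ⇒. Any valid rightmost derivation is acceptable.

P ⇒ S ; P ⇒ S ; S ⇒ S ; x ⇒ x ; x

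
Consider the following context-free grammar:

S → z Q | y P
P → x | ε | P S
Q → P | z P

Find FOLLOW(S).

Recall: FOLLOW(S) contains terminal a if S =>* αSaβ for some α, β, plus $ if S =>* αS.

We compute FOLLOW(S) using the standard algorithm.
FOLLOW(S) starts with {$}.
FIRST(P) = {x, y, z, ε}
FIRST(Q) = {x, y, z, ε}
FIRST(S) = {y, z}
FOLLOW(P) = {$, y, z}
FOLLOW(Q) = {$, y, z}
FOLLOW(S) = {$, y, z}
Therefore, FOLLOW(S) = {$, y, z}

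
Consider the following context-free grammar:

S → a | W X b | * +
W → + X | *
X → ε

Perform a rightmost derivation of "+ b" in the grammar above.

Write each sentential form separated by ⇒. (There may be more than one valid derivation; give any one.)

S ⇒ W X b ⇒ W b ⇒ + X b ⇒ + b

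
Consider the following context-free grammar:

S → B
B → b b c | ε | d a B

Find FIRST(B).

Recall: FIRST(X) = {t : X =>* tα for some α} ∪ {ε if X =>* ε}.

We compute FIRST(B) using the standard algorithm.
FIRST(B) = {b, d, ε}
FIRST(S) = {b, d, ε}
Therefore, FIRST(B) = {b, d, ε}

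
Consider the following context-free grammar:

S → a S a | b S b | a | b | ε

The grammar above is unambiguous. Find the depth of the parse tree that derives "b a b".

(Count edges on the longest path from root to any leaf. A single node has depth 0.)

2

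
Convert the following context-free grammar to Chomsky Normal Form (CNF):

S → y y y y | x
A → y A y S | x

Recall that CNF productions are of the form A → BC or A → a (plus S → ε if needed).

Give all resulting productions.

TY → y; S → x; A → x; S → TY X0; X0 → TY X1; X1 → TY TY; A → TY X2; X2 → A X3; X3 → TY S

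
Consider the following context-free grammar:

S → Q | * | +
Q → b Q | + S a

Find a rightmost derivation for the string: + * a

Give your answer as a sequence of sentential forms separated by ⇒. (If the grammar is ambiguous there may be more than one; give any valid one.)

S ⇒ Q ⇒ + S a ⇒ + * a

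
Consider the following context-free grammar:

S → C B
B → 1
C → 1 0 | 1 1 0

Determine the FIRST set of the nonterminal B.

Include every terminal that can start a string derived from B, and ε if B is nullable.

We compute FIRST(B) using the standard algorithm.
FIRST(B) = {1}
FIRST(C) = {1}
FIRST(S) = {1}
Therefore, FIRST(B) = {1}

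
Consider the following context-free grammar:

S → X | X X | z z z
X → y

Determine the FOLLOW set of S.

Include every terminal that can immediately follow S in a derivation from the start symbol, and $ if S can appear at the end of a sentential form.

We compute FOLLOW(S) using the standard algorithm.
FOLLOW(S) starts with {$}.
FIRST(S) = {y, z}
FIRST(X) = {y}
FOLLOW(S) = {$}
FOLLOW(X) = {$, y}
Therefore, FOLLOW(S) = {$}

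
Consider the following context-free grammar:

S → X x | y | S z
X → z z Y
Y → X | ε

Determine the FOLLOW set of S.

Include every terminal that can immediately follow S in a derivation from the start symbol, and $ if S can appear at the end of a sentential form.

We compute FOLLOW(S) using the standard algorithm.
FOLLOW(S) starts with {$}.
FIRST(S) = {y, z}
FIRST(X) = {z}
FIRST(Y) = {z, ε}
FOLLOW(S) = {$, z}
FOLLOW(X) = {x}
FOLLOW(Y) = {x}
Therefore, FOLLOW(S) = {$, z}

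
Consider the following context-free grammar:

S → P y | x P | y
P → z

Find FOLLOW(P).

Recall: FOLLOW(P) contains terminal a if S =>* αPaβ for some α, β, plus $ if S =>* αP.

We compute FOLLOW(P) using the standard algorithm.
FOLLOW(S) starts with {$}.
FIRST(P) = {z}
FIRST(S) = {x, y, z}
FOLLOW(P) = {$, y}
FOLLOW(S) = {$}
Therefore, FOLLOW(P) = {$, y}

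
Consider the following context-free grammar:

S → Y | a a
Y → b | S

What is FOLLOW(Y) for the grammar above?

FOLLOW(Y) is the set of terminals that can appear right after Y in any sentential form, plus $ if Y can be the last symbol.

We compute FOLLOW(Y) using the standard algorithm.
FOLLOW(S) starts with {$}.
FIRST(S) = {a, b}
FIRST(Y) = {a, b}
FOLLOW(S) = {$}
FOLLOW(Y) = {$}
Therefore, FOLLOW(Y) = {$}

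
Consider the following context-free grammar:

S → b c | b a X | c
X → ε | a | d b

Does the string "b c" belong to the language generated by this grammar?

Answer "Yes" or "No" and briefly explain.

Yes - a valid derivation exists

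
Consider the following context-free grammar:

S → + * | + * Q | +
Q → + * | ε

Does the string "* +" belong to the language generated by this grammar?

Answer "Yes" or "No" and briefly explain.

No - no valid derivation exists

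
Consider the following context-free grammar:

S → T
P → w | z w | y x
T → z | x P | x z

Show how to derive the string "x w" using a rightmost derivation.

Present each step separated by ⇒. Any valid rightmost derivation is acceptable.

S ⇒ T ⇒ x P ⇒ x w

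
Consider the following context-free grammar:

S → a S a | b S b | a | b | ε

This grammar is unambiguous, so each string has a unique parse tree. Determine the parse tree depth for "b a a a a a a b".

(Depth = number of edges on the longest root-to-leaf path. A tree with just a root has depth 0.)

5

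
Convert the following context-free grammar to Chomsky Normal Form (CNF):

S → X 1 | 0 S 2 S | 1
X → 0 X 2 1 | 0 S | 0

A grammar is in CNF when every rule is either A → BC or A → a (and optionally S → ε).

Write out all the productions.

T1 → 1; T0 → 0; T2 → 2; S → 1; X → 0; S → X T1; S → T0 X0; X0 → S X1; X1 → T2 S; X → T0 X2; X2 → X X3; X3 → T2 T1; X → T0 S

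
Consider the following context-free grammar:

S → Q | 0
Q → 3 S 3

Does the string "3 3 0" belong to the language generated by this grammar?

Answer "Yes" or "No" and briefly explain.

No - no valid derivation exists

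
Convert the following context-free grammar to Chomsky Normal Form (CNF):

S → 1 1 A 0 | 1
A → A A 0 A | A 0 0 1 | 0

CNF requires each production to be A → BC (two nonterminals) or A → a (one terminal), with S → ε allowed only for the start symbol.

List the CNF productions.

T1 → 1; T0 → 0; S → 1; A → 0; S → T1 X0; X0 → T1 X1; X1 → A T0; A → A X2; X2 → A X3; X3 → T0 A; A → A X4; X4 → T0 X5; X5 → T0 T1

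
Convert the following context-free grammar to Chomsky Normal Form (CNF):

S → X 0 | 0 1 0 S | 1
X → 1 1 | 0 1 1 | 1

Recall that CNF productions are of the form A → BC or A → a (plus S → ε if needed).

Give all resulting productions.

T0 → 0; T1 → 1; S → 1; X → 1; S → X T0; S → T0 X0; X0 → T1 X1; X1 → T0 S; X → T1 T1; X → T0 X2; X2 → T1 T1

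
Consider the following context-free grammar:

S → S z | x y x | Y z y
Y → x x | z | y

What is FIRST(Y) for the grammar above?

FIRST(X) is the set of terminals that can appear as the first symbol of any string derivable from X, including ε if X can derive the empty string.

We compute FIRST(Y) using the standard algorithm.
FIRST(S) = {x, y, z}
FIRST(Y) = {x, y, z}
Therefore, FIRST(Y) = {x, y, z}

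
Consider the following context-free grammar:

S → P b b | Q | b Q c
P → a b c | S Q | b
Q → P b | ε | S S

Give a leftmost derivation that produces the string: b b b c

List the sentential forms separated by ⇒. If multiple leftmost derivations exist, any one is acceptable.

S ⇒ b Q c ⇒ b P b c ⇒ b b b c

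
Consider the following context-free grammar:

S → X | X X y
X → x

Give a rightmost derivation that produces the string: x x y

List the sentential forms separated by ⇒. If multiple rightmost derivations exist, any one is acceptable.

S ⇒ X X y ⇒ X x y ⇒ x x y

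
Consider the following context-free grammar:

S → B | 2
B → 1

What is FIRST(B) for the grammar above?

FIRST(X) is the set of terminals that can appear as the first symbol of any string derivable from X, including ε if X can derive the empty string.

We compute FIRST(B) using the standard algorithm.
FIRST(B) = {1}
FIRST(S) = {1, 2}
Therefore, FIRST(B) = {1}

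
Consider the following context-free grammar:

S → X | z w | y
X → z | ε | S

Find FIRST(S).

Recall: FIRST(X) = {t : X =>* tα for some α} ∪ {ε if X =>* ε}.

We compute FIRST(S) using the standard algorithm.
FIRST(S) = {y, z, ε}
FIRST(X) = {y, z, ε}
Therefore, FIRST(S) = {y, z, ε}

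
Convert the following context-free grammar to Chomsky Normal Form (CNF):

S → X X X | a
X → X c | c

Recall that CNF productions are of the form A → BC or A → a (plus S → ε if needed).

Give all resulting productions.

S → a; TC → c; X → c; S → X X0; X0 → X X; X → X TC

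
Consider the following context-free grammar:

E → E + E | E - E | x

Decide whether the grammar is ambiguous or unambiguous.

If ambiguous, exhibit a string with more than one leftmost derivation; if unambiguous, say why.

Ambiguous - the string 'x - x + x - x - x' has two distinct leftmost derivations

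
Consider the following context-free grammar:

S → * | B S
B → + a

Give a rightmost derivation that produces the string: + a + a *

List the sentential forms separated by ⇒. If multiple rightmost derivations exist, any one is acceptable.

S ⇒ B S ⇒ B B S ⇒ B B * ⇒ B + a * ⇒ + a + a *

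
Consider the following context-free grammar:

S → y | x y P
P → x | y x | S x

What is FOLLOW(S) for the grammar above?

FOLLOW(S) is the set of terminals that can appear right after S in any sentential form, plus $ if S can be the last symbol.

We compute FOLLOW(S) using the standard algorithm.
FOLLOW(S) starts with {$}.
FIRST(P) = {x, y}
FIRST(S) = {x, y}
FOLLOW(P) = {$, x}
FOLLOW(S) = {$, x}
Therefore, FOLLOW(S) = {$, x}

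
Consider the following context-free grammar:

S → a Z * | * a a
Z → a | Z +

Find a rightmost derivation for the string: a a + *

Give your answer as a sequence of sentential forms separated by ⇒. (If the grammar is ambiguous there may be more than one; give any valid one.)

S ⇒ a Z * ⇒ a Z + * ⇒ a a + *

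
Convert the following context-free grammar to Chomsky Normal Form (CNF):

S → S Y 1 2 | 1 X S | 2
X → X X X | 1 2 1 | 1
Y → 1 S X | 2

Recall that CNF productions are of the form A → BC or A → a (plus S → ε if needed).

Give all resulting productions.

T1 → 1; T2 → 2; S → 2; X → 1; Y → 2; S → S X0; X0 → Y X1; X1 → T1 T2; S → T1 X2; X2 → X S; X → X X3; X3 → X X; X → T1 X4; X4 → T2 T1; Y → T1 X5; X5 → S X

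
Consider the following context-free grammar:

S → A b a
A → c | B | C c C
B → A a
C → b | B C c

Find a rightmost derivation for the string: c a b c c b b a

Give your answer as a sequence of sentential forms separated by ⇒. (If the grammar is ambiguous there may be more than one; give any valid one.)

S ⇒ A b a ⇒ C c C b a ⇒ C c b b a ⇒ B C c c b b a ⇒ B b c c b b a ⇒ A a b c c b b a ⇒ c a b c c b b a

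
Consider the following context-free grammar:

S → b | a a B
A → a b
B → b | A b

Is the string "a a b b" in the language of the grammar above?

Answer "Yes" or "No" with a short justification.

No - no valid derivation exists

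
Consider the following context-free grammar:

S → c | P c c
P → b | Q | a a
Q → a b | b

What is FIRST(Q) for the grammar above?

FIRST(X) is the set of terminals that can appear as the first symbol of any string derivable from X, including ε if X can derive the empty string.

We compute FIRST(Q) using the standard algorithm.
FIRST(P) = {a, b}
FIRST(Q) = {a, b}
FIRST(S) = {a, b, c}
Therefore, FIRST(Q) = {a, b}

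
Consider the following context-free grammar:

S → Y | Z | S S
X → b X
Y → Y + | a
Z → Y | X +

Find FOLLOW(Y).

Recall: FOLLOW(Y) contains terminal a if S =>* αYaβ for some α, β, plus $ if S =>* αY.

We compute FOLLOW(Y) using the standard algorithm.
FOLLOW(S) starts with {$}.
FIRST(S) = {a, b}
FIRST(X) = {b}
FIRST(Y) = {a}
FIRST(Z) = {a, b}
FOLLOW(S) = {$, a, b}
FOLLOW(X) = {+}
FOLLOW(Y) = {$, +, a, b}
FOLLOW(Z) = {$, a, b}
Therefore, FOLLOW(Y) = {$, +, a, b}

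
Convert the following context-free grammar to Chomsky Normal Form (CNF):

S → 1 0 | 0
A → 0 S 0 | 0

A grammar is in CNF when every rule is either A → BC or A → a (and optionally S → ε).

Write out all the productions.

T1 → 1; T0 → 0; S → 0; A → 0; S → T1 T0; A → T0 X0; X0 → S T0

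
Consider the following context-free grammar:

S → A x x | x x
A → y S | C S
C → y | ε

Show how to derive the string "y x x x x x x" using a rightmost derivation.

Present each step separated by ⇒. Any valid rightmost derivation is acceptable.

S ⇒ A x x ⇒ y S x x ⇒ y A x x x x ⇒ y C S x x x x ⇒ y C x x x x x x ⇒ y x x x x x x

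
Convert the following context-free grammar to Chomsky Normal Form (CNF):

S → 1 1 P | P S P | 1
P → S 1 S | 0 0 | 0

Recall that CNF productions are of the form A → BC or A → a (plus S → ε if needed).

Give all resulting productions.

T1 → 1; S → 1; T0 → 0; P → 0; S → T1 X0; X0 → T1 P; S → P X1; X1 → S P; P → S X2; X2 → T1 S; P → T0 T0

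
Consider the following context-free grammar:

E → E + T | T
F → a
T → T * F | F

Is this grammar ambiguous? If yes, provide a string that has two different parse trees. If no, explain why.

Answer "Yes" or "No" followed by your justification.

No - the grammar is unambiguous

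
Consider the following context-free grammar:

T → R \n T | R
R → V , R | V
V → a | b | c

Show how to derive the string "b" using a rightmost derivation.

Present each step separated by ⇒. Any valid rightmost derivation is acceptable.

T ⇒ R ⇒ V ⇒ b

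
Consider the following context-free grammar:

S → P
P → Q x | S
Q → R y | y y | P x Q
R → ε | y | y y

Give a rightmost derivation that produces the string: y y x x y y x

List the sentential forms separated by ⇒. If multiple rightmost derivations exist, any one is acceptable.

S ⇒ P ⇒ Q x ⇒ P x Q x ⇒ P x y y x ⇒ Q x x y y x ⇒ y y x x y y x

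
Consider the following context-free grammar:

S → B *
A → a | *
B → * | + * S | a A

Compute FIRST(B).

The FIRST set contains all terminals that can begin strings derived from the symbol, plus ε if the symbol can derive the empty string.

We compute FIRST(B) using the standard algorithm.
FIRST(A) = {*, a}
FIRST(B) = {*, +, a}
FIRST(S) = {*, +, a}
Therefore, FIRST(B) = {*, +, a}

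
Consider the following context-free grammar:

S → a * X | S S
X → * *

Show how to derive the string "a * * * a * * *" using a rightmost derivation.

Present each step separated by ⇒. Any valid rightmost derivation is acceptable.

S ⇒ S S ⇒ S a * X ⇒ S a * * * ⇒ a * X a * * * ⇒ a * * * a * * *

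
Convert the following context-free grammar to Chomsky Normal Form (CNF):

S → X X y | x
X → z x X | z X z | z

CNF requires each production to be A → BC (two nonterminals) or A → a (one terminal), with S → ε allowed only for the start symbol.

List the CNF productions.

TY → y; S → x; TZ → z; TX → x; X → z; S → X X0; X0 → X TY; X → TZ X1; X1 → TX X; X → TZ X2; X2 → X TZ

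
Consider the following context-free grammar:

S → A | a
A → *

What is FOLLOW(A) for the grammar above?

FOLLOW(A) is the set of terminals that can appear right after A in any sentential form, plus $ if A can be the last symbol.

We compute FOLLOW(A) using the standard algorithm.
FOLLOW(S) starts with {$}.
FIRST(A) = {*}
FIRST(S) = {*, a}
FOLLOW(A) = {$}
FOLLOW(S) = {$}
Therefore, FOLLOW(A) = {$}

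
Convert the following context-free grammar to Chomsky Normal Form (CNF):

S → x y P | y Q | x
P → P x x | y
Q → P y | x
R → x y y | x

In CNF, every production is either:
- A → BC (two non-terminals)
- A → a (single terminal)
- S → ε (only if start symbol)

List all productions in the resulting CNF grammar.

TX → x; TY → y; S → x; P → y; Q → x; R → x; S → TX X0; X0 → TY P; S → TY Q; P → P X1; X1 → TX TX; Q → P TY; R → TX X2; X2 → TY TY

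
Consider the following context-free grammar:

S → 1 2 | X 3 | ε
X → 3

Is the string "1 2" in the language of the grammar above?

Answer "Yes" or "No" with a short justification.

Yes - a valid derivation exists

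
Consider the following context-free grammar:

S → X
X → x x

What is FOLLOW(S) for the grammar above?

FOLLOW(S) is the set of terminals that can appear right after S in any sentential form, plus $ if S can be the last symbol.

We compute FOLLOW(S) using the standard algorithm.
FOLLOW(S) starts with {$}.
FIRST(S) = {x}
FIRST(X) = {x}
FOLLOW(S) = {$}
FOLLOW(X) = {$}
Therefore, FOLLOW(S) = {$}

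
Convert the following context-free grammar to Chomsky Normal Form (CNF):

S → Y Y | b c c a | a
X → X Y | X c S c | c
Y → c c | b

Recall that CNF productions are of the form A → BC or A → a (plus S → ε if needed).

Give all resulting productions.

TB → b; TC → c; TA → a; S → a; X → c; Y → b; S → Y Y; S → TB X0; X0 → TC X1; X1 → TC TA; X → X Y; X → X X2; X2 → TC X3; X3 → S TC; Y → TC TC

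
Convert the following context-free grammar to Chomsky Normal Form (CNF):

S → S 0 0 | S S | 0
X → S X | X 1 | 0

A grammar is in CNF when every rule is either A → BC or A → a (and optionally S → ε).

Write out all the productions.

T0 → 0; S → 0; T1 → 1; X → 0; S → S X0; X0 → T0 T0; S → S S; X → S X; X → X T1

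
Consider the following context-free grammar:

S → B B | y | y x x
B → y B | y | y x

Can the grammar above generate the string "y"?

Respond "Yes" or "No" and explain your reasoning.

Yes - a valid derivation exists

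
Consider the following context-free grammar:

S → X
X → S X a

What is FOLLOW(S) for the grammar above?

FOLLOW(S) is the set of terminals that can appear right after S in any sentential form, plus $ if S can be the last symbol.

We compute FOLLOW(S) using the standard algorithm.
FOLLOW(S) starts with {$}.
FIRST(S) = {}
FIRST(X) = {}
FOLLOW(S) = {$}
FOLLOW(X) = {$, a}
Therefore, FOLLOW(S) = {$}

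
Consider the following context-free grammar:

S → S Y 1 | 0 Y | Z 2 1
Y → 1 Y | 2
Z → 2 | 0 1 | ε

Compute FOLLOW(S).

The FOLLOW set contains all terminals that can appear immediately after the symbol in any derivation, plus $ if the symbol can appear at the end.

We compute FOLLOW(S) using the standard algorithm.
FOLLOW(S) starts with {$}.
FIRST(S) = {0, 2}
FIRST(Y) = {1, 2}
FIRST(Z) = {0, 2, ε}
FOLLOW(S) = {$, 1, 2}
FOLLOW(Y) = {$, 1, 2}
FOLLOW(Z) = {2}
Therefore, FOLLOW(S) = {$, 1, 2}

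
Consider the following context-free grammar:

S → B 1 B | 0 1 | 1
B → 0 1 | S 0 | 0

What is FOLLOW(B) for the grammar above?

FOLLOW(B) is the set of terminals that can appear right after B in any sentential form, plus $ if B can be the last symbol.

We compute FOLLOW(B) using the standard algorithm.
FOLLOW(S) starts with {$}.
FIRST(B) = {0, 1}
FIRST(S) = {0, 1}
FOLLOW(B) = {$, 0, 1}
FOLLOW(S) = {$, 0}
Therefore, FOLLOW(B) = {$, 0, 1}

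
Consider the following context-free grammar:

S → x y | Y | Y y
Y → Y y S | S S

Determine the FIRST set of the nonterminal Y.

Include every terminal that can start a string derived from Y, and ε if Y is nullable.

We compute FIRST(Y) using the standard algorithm.
FIRST(S) = {x}
FIRST(Y) = {x}
Therefore, FIRST(Y) = {x}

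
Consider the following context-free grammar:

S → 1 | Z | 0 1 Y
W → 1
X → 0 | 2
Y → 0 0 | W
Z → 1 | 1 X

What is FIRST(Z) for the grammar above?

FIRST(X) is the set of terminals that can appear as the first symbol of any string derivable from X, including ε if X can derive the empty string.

We compute FIRST(Z) using the standard algorithm.
FIRST(S) = {0, 1}
FIRST(W) = {1}
FIRST(X) = {0, 2}
FIRST(Y) = {0, 1}
FIRST(Z) = {1}
Therefore, FIRST(Z) = {1}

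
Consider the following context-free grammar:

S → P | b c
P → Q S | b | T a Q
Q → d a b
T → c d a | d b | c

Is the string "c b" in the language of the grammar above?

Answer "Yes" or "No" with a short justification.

No - no valid derivation exists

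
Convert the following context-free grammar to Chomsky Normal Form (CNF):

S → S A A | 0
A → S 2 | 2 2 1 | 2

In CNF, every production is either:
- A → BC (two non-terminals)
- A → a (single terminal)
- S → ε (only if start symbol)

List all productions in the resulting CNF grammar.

S → 0; T2 → 2; T1 → 1; A → 2; S → S X0; X0 → A A; A → S T2; A → T2 X1; X1 → T2 T1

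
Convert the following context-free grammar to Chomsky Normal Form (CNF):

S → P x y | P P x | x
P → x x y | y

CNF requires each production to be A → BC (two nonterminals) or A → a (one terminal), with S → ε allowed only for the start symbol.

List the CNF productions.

TX → x; TY → y; S → x; P → y; S → P X0; X0 → TX TY; S → P X1; X1 → P TX; P → TX X2; X2 → TX TY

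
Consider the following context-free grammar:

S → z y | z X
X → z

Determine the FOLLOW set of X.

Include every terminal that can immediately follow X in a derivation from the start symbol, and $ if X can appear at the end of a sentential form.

We compute FOLLOW(X) using the standard algorithm.
FOLLOW(S) starts with {$}.
FIRST(S) = {z}
FIRST(X) = {z}
FOLLOW(S) = {$}
FOLLOW(X) = {$}
Therefore, FOLLOW(X) = {$}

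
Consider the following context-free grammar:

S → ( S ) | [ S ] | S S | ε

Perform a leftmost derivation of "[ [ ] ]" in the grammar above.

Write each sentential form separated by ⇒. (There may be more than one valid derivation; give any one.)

S ⇒ [ S ] ⇒ [ [ S ] ] ⇒ [ [ ] ]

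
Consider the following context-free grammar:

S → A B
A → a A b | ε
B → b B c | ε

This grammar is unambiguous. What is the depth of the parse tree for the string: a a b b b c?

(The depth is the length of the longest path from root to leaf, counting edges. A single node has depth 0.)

4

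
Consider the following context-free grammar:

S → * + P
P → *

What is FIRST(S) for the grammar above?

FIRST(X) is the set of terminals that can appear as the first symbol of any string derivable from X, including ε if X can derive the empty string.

We compute FIRST(S) using the standard algorithm.
FIRST(P) = {*}
FIRST(S) = {*}
Therefore, FIRST(S) = {*}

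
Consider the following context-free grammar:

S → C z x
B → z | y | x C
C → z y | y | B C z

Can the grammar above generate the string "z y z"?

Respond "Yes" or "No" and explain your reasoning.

No - no valid derivation exists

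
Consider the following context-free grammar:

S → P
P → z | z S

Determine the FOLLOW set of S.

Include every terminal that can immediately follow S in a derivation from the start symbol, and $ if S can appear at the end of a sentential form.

We compute FOLLOW(S) using the standard algorithm.
FOLLOW(S) starts with {$}.
FIRST(P) = {z}
FIRST(S) = {z}
FOLLOW(P) = {$}
FOLLOW(S) = {$}
Therefore, FOLLOW(S) = {$}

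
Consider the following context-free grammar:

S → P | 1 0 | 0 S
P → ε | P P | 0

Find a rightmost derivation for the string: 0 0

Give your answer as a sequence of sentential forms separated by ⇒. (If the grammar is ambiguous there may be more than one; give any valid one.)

S ⇒ 0 S ⇒ 0 P ⇒ 0 0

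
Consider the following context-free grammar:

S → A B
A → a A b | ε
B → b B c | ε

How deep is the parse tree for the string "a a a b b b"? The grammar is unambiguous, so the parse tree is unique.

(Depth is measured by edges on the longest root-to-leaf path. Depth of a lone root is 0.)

5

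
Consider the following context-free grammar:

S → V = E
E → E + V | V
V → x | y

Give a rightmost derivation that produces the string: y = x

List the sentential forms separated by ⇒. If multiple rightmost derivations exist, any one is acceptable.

S ⇒ V = E ⇒ V = V ⇒ V = x ⇒ y = x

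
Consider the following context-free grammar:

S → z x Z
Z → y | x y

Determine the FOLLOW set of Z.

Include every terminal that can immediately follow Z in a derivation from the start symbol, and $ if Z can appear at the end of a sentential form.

We compute FOLLOW(Z) using the standard algorithm.
FOLLOW(S) starts with {$}.
FIRST(S) = {z}
FIRST(Z) = {x, y}
FOLLOW(S) = {$}
FOLLOW(Z) = {$}
Therefore, FOLLOW(Z) = {$}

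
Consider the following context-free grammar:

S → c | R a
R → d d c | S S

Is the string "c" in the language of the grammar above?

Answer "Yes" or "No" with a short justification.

Yes - a valid derivation exists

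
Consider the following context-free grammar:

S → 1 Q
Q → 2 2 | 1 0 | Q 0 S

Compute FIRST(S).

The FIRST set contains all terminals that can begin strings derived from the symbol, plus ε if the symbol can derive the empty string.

We compute FIRST(S) using the standard algorithm.
FIRST(Q) = {1, 2}
FIRST(S) = {1}
Therefore, FIRST(S) = {1}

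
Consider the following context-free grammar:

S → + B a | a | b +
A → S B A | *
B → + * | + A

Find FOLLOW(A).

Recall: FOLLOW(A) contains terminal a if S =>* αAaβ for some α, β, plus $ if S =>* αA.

We compute FOLLOW(A) using the standard algorithm.
FOLLOW(S) starts with {$}.
FIRST(A) = {*, +, a, b}
FIRST(B) = {+}
FIRST(S) = {+, a, b}
FOLLOW(A) = {*, +, a, b}
FOLLOW(B) = {*, +, a, b}
FOLLOW(S) = {$, +}
Therefore, FOLLOW(A) = {*, +, a, b}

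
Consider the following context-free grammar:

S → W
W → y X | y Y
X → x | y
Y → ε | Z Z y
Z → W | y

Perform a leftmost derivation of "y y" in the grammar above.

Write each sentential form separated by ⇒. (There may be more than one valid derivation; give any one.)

S ⇒ W ⇒ y X ⇒ y y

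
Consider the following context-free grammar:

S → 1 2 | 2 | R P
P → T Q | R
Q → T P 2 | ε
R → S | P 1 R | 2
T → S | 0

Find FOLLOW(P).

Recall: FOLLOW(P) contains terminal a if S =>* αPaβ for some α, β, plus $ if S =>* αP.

We compute FOLLOW(P) using the standard algorithm.
FOLLOW(S) starts with {$}.
FIRST(P) = {0, 1, 2}
FIRST(Q) = {0, 1, 2, ε}
FIRST(R) = {0, 1, 2}
FIRST(S) = {0, 1, 2}
FIRST(T) = {0, 1, 2}
FOLLOW(P) = {$, 0, 1, 2}
FOLLOW(Q) = {$, 0, 1, 2}
FOLLOW(R) = {$, 0, 1, 2}
FOLLOW(S) = {$, 0, 1, 2}
FOLLOW(T) = {$, 0, 1, 2}
Therefore, FOLLOW(P) = {$, 0, 1, 2}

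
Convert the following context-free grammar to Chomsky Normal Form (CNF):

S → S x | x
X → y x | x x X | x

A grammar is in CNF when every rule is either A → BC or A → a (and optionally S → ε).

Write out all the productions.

TX → x; S → x; TY → y; X → x; S → S TX; X → TY TX; X → TX X0; X0 → TX X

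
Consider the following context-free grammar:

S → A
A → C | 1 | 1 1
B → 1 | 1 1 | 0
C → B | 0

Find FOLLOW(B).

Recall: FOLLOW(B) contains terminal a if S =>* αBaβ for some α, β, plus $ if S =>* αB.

We compute FOLLOW(B) using the standard algorithm.
FOLLOW(S) starts with {$}.
FIRST(A) = {0, 1}
FIRST(B) = {0, 1}
FIRST(C) = {0, 1}
FIRST(S) = {0, 1}
FOLLOW(A) = {$}
FOLLOW(B) = {$}
FOLLOW(C) = {$}
FOLLOW(S) = {$}
Therefore, FOLLOW(B) = {$}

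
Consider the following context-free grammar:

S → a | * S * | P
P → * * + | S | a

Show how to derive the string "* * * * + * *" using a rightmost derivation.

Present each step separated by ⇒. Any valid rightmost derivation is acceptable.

S ⇒ * S * ⇒ * * S * * ⇒ * * P * * ⇒ * * * * + * *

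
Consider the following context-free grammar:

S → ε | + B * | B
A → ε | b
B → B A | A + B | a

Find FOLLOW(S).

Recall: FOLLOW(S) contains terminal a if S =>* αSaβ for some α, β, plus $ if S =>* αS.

We compute FOLLOW(S) using the standard algorithm.
FOLLOW(S) starts with {$}.
FIRST(A) = {b, ε}
FIRST(B) = {+, a, b}
FIRST(S) = {+, a, b, ε}
FOLLOW(A) = {$, *, +, b}
FOLLOW(B) = {$, *, b}
FOLLOW(S) = {$}
Therefore, FOLLOW(S) = {$}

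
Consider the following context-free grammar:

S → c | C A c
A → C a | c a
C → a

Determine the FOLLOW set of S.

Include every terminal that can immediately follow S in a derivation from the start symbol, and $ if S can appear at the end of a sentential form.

We compute FOLLOW(S) using the standard algorithm.
FOLLOW(S) starts with {$}.
FIRST(A) = {a, c}
FIRST(C) = {a}
FIRST(S) = {a, c}
FOLLOW(A) = {c}
FOLLOW(C) = {a, c}
FOLLOW(S) = {$}
Therefore, FOLLOW(S) = {$}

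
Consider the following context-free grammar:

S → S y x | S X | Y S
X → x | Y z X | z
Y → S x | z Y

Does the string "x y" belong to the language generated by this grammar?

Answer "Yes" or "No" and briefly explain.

No - no valid derivation exists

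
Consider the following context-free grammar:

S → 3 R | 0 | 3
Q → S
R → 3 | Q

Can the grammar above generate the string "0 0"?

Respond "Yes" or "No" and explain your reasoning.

No - no valid derivation exists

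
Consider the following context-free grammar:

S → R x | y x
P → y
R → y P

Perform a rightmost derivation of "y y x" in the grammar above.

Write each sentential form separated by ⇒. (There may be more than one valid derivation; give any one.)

S ⇒ R x ⇒ y P x ⇒ y y x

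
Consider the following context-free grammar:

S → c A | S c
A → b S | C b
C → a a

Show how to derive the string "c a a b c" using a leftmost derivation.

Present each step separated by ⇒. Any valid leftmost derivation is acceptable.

S ⇒ S c ⇒ c A c ⇒ c C b c ⇒ c a a b c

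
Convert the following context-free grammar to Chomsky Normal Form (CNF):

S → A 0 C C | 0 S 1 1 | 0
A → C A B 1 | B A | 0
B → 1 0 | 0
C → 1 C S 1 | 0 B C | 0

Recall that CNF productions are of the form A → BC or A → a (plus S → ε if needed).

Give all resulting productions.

T0 → 0; T1 → 1; S → 0; A → 0; B → 0; C → 0; S → A X0; X0 → T0 X1; X1 → C C; S → T0 X2; X2 → S X3; X3 → T1 T1; A → C X4; X4 → A X5; X5 → B T1; A → B A; B → T1 T0; C → T1 X6; X6 → C X7; X7 → S T1; C → T0 X8; X8 → B C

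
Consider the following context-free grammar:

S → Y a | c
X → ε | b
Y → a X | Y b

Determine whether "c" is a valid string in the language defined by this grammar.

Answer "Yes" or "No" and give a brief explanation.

Yes - a valid derivation exists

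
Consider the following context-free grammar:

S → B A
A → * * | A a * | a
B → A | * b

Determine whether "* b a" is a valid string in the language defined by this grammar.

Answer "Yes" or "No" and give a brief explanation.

Yes - a valid derivation exists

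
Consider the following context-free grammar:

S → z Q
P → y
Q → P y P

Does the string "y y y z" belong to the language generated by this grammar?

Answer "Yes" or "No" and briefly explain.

No - no valid derivation exists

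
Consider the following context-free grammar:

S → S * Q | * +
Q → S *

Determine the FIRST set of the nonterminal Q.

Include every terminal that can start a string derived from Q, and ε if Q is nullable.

We compute FIRST(Q) using the standard algorithm.
FIRST(Q) = {*}
FIRST(S) = {*}
Therefore, FIRST(Q) = {*}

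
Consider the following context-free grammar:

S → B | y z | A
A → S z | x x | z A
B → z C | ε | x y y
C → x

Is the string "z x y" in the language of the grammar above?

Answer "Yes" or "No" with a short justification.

No - no valid derivation exists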